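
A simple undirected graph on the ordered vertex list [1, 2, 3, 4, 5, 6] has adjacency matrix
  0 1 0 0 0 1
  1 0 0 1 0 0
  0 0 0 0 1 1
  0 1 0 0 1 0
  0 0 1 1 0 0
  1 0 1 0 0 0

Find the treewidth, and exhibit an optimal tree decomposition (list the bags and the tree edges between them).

The largest bag has 3 vertices, giving width 2; this decomposition certifies tw(G) ≤ 2. For the lower bound, G contains the cycle 3–6–1–2–4–5–3, so G is not a forest; only forests have treewidth ≤ 1, hence tw(G) ≥ 2. Therefore the treewidth is 2.

Treewidth 2.
Bags: B1 = {1, 3, 6}  B2 = {1, 2, 3}  B3 = {2, 3, 4}  B4 = {3, 4, 5}
Tree: B1–B2, B2–B3, B3–B4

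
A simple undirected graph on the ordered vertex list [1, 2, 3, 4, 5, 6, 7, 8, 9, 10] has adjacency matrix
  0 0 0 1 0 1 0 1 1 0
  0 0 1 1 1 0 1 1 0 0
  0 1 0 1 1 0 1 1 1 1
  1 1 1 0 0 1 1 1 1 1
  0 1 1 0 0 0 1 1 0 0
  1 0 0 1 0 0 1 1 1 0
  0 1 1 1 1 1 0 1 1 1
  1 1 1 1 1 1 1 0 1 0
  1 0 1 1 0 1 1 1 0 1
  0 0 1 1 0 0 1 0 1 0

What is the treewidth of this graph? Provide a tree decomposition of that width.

Treewidth 4.
Bags: B1 = {4, 6, 7, 8, 9}  B2 = {3, 4, 7, 8, 9}  B3 = {2, 3, 4, 7, 8}  B4 = {3, 4, 7, 9, 10}  B5 = {2, 3, 5, 7, 8}  B6 = {1, 4, 6, 8, 9}
Tree: B1–B2, B2–B3, B2–B4, B3–B5, B1–B6

Every bag has size at most 5, so the width is 5 − 1 = 4 and tw(G) ≤ 4. For the lower bound, the 5 vertices {1, 4, 6, 8, 9} are pairwise adjacent, and any tree decomposition puts a clique entirely inside one bag — forcing width ≥ 4. Combining the bounds, tw(G) = 4.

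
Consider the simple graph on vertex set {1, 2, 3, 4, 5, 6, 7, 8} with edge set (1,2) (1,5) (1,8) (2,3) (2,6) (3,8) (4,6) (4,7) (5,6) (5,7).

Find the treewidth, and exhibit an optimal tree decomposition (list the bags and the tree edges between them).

Treewidth 2.
Bags: B1 = {1, 3, 8}  B2 = {1, 2, 3}  B3 = {1, 2, 5}  B4 = {2, 5, 6}  B5 = {5, 6, 7}  B6 = {4, 6, 7}
Tree: B1–B2, B2–B3, B3–B4, B4–B5, B5–B6

The largest bag has 3 vertices, giving width 2; this decomposition certifies tw(G) ≤ 2. Since 8–3–2–1–8 is a cycle in G, G is not acyclic. Forests are exactly the graphs of treewidth ≤ 1, so tw(G) ≥ 2. Therefore the treewidth is 2.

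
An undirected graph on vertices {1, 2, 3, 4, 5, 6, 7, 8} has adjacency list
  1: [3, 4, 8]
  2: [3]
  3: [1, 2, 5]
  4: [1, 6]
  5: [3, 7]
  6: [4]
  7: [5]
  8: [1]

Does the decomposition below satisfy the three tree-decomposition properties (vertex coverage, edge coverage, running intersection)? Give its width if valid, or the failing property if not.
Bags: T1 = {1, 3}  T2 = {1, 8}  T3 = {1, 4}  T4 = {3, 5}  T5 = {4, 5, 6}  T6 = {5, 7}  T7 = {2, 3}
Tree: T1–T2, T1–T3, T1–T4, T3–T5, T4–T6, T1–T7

A tree decomposition must satisfy three properties: every vertex lies in some bag; for every edge, both endpoints lie together in some bag; and for every vertex, the bags containing it form a connected subtree. Here bags containing vertex 5 are not connected in the tree, so the decomposition is invalid.

No — bags containing vertex 5 are not connected in the tree.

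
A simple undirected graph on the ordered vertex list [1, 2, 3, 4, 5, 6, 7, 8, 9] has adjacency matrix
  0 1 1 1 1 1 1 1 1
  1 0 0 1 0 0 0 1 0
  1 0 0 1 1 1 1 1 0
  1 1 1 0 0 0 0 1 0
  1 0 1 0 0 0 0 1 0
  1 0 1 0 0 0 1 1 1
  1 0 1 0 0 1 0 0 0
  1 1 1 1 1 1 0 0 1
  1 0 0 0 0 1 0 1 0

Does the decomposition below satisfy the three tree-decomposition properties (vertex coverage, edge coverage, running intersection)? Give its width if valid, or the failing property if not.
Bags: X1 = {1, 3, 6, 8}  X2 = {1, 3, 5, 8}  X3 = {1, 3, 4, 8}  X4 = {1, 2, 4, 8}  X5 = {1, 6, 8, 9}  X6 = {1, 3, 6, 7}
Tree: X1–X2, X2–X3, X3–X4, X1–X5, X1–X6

Yes; width 3.

Checking the three conditions: (i) the bags cover all of {1, 2, 3, 4, 5, 6, 7, 8, 9}; (ii) for each edge, some bag contains both endpoints; (iii) the bags containing any fixed vertex form a subtree. All hold, so the decomposition is valid with width 4 − 1 = 3.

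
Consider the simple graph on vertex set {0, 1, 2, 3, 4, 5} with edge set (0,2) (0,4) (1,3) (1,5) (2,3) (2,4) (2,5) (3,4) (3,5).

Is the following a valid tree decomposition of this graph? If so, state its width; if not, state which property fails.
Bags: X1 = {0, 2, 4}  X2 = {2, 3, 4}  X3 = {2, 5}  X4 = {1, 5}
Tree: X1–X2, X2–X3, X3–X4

A tree decomposition must satisfy three properties: every vertex lies in some bag; for every edge, both endpoints lie together in some bag; and for every vertex, the bags containing it form a connected subtree. Here edge (3,5) lies in no bag, so the decomposition is invalid.

No — edge (3,5) lies in no bag.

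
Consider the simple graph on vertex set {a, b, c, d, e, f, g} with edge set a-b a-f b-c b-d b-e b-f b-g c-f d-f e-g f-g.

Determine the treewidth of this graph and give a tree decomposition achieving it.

The largest bag has 3 vertices, giving width 2; this decomposition certifies tw(G) ≤ 2. For the lower bound, the 3 vertices {b, e, g} are pairwise adjacent, and any tree decomposition puts a clique entirely inside one bag — forcing width ≥ 2. The upper and lower bounds meet at 2, so that is the treewidth.

Treewidth 2.
One such decomposition:
Bags: B1 = {b, d, f}  B2 = {b, c, f}  B3 = {a, b, f}  B4 = {b, f, g}  B5 = {b, e, g}
Tree: B1–B2, B2–B3, B2–B4, B4–B5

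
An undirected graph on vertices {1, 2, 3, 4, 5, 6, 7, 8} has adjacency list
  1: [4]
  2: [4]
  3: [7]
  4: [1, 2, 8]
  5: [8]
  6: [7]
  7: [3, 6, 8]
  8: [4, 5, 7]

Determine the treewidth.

1

A width-1 tree decomposition is:
Bags: B1 = {7, 8}  B2 = {3, 7}  B3 = {6, 7}  B4 = {4, 8}  B5 = {5, 8}  B6 = {2, 4}  B7 = {1, 4}
Tree: B1–B2, B2–B3, B1–B4, B1–B5, B4–B6, B6–B7
Every bag has size at most 2, so the width is 2 − 1 = 1 and tw(G) ≤ 1. Any graph with an edge has treewidth ≥ 1, and G has the edge 7–8. The upper and lower bounds meet at 1, so that is the treewidth.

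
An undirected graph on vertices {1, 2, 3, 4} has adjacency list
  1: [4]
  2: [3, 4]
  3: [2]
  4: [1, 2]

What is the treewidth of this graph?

1

A width-1 tree decomposition is:
Bags: B1 = {2, 3}  B2 = {2, 4}  B3 = {1, 4}
Tree: B1–B2, B2–B3
Every bag has size at most 2, so the width is 2 − 1 = 1 and tw(G) ≤ 1. Any graph with an edge has treewidth ≥ 1, and G has the edge 3–2. Hence tw(G) = 1 exactly.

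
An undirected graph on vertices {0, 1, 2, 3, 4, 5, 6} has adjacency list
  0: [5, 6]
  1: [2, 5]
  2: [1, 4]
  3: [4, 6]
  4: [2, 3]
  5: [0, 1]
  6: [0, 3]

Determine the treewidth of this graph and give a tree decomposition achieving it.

Treewidth 2.
One such decomposition:
Bags: B1 = {0, 1, 5}  B2 = {0, 1, 6}  B3 = {1, 3, 6}  B4 = {1, 3, 4}  B5 = {1, 2, 4}
Tree: B1–B2, B2–B3, B3–B4, B4–B5

The largest bag has 3 vertices, giving width 2; this decomposition certifies tw(G) ≤ 2. For the lower bound, G contains the cycle 1–5–0–6–3–4–2–1, so G is not a forest; only forests have treewidth ≤ 1, hence tw(G) ≥ 2. Therefore the treewidth is 2.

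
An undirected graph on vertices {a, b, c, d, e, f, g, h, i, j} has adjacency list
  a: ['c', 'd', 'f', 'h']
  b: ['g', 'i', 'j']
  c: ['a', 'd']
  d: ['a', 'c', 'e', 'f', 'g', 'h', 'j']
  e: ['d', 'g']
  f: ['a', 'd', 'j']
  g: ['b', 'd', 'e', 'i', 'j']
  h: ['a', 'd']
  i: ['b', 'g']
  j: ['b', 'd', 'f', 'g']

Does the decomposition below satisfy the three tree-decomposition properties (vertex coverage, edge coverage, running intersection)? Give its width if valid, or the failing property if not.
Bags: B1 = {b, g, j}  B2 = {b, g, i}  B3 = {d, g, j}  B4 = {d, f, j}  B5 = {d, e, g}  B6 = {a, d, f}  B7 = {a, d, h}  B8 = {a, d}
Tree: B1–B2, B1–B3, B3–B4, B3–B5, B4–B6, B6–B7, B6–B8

No — vertex c appears in no bag.

A tree decomposition must satisfy three properties: every vertex lies in some bag; for every edge, both endpoints lie together in some bag; and for every vertex, the bags containing it form a connected subtree. Here vertex c appears in no bag, so the decomposition is invalid.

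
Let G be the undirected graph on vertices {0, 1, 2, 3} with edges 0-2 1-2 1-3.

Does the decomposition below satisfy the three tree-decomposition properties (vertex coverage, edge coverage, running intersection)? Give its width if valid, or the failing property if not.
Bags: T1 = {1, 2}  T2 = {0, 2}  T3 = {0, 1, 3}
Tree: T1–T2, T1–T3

A tree decomposition must satisfy three properties: every vertex lies in some bag; for every edge, both endpoints lie together in some bag; and for every vertex, the bags containing it form a connected subtree. Here bags containing vertex 0 are not connected in the tree, so the decomposition is invalid.

No — bags containing vertex 0 are not connected in the tree.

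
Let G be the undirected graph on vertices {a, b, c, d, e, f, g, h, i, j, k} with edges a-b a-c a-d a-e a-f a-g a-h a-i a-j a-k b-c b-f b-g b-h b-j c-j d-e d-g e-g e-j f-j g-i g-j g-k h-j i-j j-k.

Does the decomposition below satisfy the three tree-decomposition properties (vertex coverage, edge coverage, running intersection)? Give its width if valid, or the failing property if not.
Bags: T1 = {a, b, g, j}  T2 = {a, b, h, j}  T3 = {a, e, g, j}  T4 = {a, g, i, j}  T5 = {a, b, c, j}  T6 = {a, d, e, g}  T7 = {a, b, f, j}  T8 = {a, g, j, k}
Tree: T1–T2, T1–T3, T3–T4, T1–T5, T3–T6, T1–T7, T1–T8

Yes; width 3.

Every vertex of G appears in some bag (union = {a, b, c, d, e, f, g, h, i, j, k}); every edge is covered by a bag; and for each vertex v the set of bags containing v is connected in the bag tree. The decomposition is therefore valid. The largest bag has 4 vertices, so the width is 3.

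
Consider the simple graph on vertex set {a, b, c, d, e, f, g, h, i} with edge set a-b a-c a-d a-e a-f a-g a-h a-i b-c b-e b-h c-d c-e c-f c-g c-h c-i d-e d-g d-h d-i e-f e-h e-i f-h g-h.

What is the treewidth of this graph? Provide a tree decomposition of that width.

Every bag has size at most 5, so the width is 5 − 1 = 4 and tw(G) ≤ 4. For the lower bound, the 5 vertices {a, c, d, g, h} are pairwise adjacent, and any tree decomposition puts a clique entirely inside one bag — forcing width ≥ 4. Combining the bounds, tw(G) = 4.

Treewidth 4.
One optimal decomposition is:
Bags: B1 = {a, c, d, e, h}  B2 = {a, c, e, f, h}  B3 = {a, c, d, e, i}  B4 = {a, c, d, g, h}  B5 = {a, b, c, e, h}
Tree: B1–B2, B1–B3, B1–B4, B2–B5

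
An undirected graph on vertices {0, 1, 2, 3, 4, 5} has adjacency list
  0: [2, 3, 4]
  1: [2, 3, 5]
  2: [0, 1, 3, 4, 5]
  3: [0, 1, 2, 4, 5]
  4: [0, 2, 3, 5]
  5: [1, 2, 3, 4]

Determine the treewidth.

3

A width-3 tree decomposition is:
Bags: B1 = {0, 2, 3, 4}  B2 = {2, 3, 4, 5}  B3 = {1, 2, 3, 5}
Tree: B1–B2, B2–B3
Every bag has size at most 4, so the width is 4 − 1 = 3 and tw(G) ≤ 3. On the other hand G contains the 4-clique {1, 2, 3, 5}. A clique must lie in a single bag of any decomposition, so no decomposition can have width below 3. Hence tw(G) = 3 exactly.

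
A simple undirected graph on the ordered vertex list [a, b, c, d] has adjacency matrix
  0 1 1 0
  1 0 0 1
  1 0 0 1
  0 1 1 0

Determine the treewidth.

2

A width-2 tree decomposition is:
Bags: B1 = {a, b, c}  B2 = {b, c, d}
Tree: B1–B2
Each bag holds 3 vertices, so the decomposition has width 2, which upper-bounds the treewidth. For the lower bound, G contains the cycle b–a–c–d–b, so G is not a forest; only forests have treewidth ≤ 1, hence tw(G) ≥ 2. The upper and lower bounds meet at 2, so that is the treewidth.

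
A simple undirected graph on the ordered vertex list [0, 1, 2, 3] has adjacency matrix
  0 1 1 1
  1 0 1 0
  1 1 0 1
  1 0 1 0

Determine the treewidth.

A width-2 tree decomposition is:
Bags: B1 = {0, 1, 2}  B2 = {0, 2, 3}
Tree: B1–B2
Every bag has size at most 3, so the width is 3 − 1 = 2 and tw(G) ≤ 2. For the lower bound, the 3 vertices {0, 1, 2} are pairwise adjacent, and any tree decomposition puts a clique entirely inside one bag — forcing width ≥ 2. The upper and lower bounds meet at 2, so that is the treewidth.

2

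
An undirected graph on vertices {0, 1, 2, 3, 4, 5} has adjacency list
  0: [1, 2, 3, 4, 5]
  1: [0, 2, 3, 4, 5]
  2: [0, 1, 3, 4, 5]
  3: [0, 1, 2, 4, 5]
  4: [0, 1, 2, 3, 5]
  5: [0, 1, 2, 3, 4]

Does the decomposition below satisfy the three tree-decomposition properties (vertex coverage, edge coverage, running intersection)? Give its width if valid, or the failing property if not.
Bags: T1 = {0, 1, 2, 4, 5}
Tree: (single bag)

No — vertex 3 appears in no bag.

A tree decomposition must satisfy three properties: every vertex lies in some bag; for every edge, both endpoints lie together in some bag; and for every vertex, the bags containing it form a connected subtree. Here vertex 3 appears in no bag, so the decomposition is invalid.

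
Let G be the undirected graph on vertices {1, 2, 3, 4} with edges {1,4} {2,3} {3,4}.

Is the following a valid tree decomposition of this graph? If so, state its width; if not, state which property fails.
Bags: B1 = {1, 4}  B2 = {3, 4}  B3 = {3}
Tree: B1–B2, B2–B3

A tree decomposition must satisfy three properties: every vertex lies in some bag; for every edge, both endpoints lie together in some bag; and for every vertex, the bags containing it form a connected subtree. Here vertex 2 appears in no bag, so the decomposition is invalid.

No — vertex 2 appears in no bag.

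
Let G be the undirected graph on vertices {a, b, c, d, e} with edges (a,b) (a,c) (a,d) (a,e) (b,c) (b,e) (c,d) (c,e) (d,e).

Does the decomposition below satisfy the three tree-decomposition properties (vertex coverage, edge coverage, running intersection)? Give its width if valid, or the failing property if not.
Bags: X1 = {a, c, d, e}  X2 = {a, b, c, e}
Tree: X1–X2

Every vertex of G appears in some bag (union = {a, b, c, d, e}); every edge is covered by a bag; and for each vertex v the set of bags containing v is connected in the bag tree. The decomposition is therefore valid. The largest bag has 4 vertices, so the width is 3.

Yes; width 3.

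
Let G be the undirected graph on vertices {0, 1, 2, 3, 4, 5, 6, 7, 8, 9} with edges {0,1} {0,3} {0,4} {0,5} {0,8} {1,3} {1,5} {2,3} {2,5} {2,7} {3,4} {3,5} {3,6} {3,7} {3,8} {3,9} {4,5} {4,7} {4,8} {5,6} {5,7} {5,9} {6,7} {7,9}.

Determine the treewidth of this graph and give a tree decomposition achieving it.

Treewidth 3.
One optimal decomposition is:
Bags: B1 = {0, 3, 4, 5}  B2 = {0, 1, 3, 5}  B3 = {3, 4, 5, 7}  B4 = {0, 3, 4, 8}  B5 = {3, 5, 7, 9}  B6 = {3, 5, 6, 7}  B7 = {2, 3, 5, 7}
Tree: B1–B2, B1–B3, B1–B4, B3–B5, B3–B6, B5–B7

The largest bag has 4 vertices, giving width 3; this decomposition certifies tw(G) ≤ 3. For the lower bound, the 4 vertices {0, 3, 4, 8} are pairwise adjacent, and any tree decomposition puts a clique entirely inside one bag — forcing width ≥ 3. Combining the bounds, tw(G) = 3.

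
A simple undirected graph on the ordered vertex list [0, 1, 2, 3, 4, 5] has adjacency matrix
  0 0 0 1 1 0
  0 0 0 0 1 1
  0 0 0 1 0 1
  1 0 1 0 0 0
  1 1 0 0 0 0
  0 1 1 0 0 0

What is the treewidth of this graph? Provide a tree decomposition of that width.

Every bag has size at most 3, so the width is 3 − 1 = 2 and tw(G) ≤ 2. For the lower bound, G contains the cycle 1–5–2–3–0–4–1, so G is not a forest; only forests have treewidth ≤ 1, hence tw(G) ≥ 2. Combining the bounds, tw(G) = 2.

Treewidth 2.
One optimal decomposition is:
Bags: B1 = {1, 2, 5}  B2 = {1, 2, 3}  B3 = {0, 1, 3}  B4 = {0, 1, 4}
Tree: B1–B2, B2–B3, B3–B4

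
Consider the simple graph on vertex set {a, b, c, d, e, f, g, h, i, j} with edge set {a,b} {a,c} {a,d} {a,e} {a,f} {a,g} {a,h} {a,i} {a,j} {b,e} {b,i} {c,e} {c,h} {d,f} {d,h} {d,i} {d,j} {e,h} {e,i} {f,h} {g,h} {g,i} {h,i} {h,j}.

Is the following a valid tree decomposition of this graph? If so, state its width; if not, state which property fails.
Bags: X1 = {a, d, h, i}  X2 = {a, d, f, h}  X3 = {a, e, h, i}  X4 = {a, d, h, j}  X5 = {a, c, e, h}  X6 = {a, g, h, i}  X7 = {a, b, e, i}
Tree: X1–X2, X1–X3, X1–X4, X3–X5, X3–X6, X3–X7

Every vertex of G appears in some bag (union = {a, b, c, d, e, f, g, h, i, j}); every edge is covered by a bag; and for each vertex v the set of bags containing v is connected in the bag tree. The decomposition is therefore valid. The largest bag has 4 vertices, so the width is 3.

Yes; width 3.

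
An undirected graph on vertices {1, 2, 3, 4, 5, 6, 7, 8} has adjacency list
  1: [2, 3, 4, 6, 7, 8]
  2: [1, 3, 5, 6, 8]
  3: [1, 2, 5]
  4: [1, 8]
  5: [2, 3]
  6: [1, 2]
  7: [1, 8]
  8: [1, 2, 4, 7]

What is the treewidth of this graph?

2

A width-2 tree decomposition is:
Bags: B1 = {1, 2, 3}  B2 = {1, 2, 8}  B3 = {1, 7, 8}  B4 = {1, 2, 6}  B5 = {1, 4, 8}  B6 = {2, 3, 5}
Tree: B1–B2, B2–B3, B1–B4, B3–B5, B1–B6
Every bag has size at most 3, so the width is 3 − 1 = 2 and tw(G) ≤ 2. On the other hand G contains the 3-clique {1, 2, 8}. A clique must lie in a single bag of any decomposition, so no decomposition can have width below 2. Combining the bounds, tw(G) = 2.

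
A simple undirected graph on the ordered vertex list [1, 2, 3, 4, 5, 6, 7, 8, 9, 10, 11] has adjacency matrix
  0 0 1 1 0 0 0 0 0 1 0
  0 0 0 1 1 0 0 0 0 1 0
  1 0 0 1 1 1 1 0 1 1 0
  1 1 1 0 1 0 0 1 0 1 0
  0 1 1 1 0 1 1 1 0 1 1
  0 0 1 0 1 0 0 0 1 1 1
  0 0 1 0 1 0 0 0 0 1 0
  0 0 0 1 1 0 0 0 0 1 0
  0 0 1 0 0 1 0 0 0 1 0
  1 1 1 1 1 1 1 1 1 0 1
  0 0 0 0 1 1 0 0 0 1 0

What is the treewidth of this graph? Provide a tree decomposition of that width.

Treewidth 3.
One such decomposition:
Bags: B1 = {3, 5, 7, 10}  B2 = {3, 4, 5, 10}  B3 = {3, 5, 6, 10}  B4 = {3, 6, 9, 10}  B5 = {2, 4, 5, 10}  B6 = {5, 6, 10, 11}  B7 = {4, 5, 8, 10}  B8 = {1, 3, 4, 10}
Tree: B1–B2, B1–B3, B3–B4, B2–B5, B3–B6, B5–B7, B2–B8

Every bag has size at most 4, so the width is 4 − 1 = 3 and tw(G) ≤ 3. Conversely, {1, 3, 4, 10} is a clique of size 4, and the vertices of any clique must share a bag in every tree decomposition; so some bag has ≥ 4 vertices and tw(G) ≥ 3. The upper and lower bounds meet at 3, so that is the treewidth.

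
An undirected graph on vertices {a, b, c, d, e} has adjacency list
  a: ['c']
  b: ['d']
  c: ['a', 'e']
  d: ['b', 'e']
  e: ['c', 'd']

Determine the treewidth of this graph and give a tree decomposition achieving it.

The largest bag has 2 vertices, giving width 1; this decomposition certifies tw(G) ≤ 1. G has an edge, so its treewidth is at least 1. Therefore the treewidth is 1.

Treewidth 1.
Bags: B1 = {b, d}  B2 = {d, e}  B3 = {c, e}  B4 = {a, c}
Tree: B1–B2, B2–B3, B3–B4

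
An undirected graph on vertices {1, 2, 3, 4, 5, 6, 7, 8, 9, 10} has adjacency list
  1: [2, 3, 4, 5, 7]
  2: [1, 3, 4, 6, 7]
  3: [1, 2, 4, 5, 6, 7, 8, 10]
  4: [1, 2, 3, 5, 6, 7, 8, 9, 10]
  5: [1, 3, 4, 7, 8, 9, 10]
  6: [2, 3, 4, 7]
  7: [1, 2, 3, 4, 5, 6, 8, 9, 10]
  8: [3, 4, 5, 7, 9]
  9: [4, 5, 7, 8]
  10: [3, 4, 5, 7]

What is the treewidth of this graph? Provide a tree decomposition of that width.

Every bag has size at most 5, so the width is 5 − 1 = 4 and tw(G) ≤ 4. For the lower bound, the 5 vertices {4, 5, 7, 8, 9} are pairwise adjacent, and any tree decomposition puts a clique entirely inside one bag — forcing width ≥ 4. Therefore the treewidth is 4.

Treewidth 4.
One such decomposition:
Bags: B1 = {2, 3, 4, 6, 7}  B2 = {1, 2, 3, 4, 7}  B3 = {1, 3, 4, 5, 7}  B4 = {3, 4, 5, 7, 8}  B5 = {3, 4, 5, 7, 10}  B6 = {4, 5, 7, 8, 9}
Tree: B1–B2, B2–B3, B3–B4, B4–B5, B4–B6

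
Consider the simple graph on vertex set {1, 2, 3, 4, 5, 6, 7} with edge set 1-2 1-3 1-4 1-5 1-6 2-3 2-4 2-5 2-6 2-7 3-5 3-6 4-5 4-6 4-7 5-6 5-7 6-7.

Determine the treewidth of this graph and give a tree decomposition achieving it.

Treewidth 4.
Bags: B1 = {1, 2, 4, 5, 6}  B2 = {2, 4, 5, 6, 7}  B3 = {1, 2, 3, 5, 6}
Tree: B1–B2, B1–B3

Each bag holds 5 vertices, so the decomposition has width 4, which upper-bounds the treewidth. Conversely, {1, 2, 3, 5, 6} is a clique of size 5, and the vertices of any clique must share a bag in every tree decomposition; so some bag has ≥ 5 vertices and tw(G) ≥ 4. The upper and lower bounds meet at 4, so that is the treewidth.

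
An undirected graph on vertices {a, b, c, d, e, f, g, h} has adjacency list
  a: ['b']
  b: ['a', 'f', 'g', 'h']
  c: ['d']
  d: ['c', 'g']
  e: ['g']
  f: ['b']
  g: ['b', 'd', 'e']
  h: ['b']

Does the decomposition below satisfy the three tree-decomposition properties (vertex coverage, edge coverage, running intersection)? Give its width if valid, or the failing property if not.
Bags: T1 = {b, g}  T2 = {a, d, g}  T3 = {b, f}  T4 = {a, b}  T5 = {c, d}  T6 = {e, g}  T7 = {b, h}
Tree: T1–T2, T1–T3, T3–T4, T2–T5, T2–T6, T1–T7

A tree decomposition must satisfy three properties: every vertex lies in some bag; for every edge, both endpoints lie together in some bag; and for every vertex, the bags containing it form a connected subtree. Here bags containing vertex a are not connected in the tree, so the decomposition is invalid.

No — bags containing vertex a are not connected in the tree.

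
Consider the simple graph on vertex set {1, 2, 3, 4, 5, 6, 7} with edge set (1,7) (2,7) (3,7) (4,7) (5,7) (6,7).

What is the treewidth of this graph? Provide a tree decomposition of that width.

Treewidth 1.
One such decomposition:
Bags: B1 = {1, 7}  B2 = {2, 7}  B3 = {5, 7}  B4 = {6, 7}  B5 = {3, 7}  B6 = {4, 7}
Tree: B1–B2, B1–B3, B3–B4, B3–B5, B5–B6

The largest bag has 2 vertices, giving width 1; this decomposition certifies tw(G) ≤ 1. G has an edge, so its treewidth is at least 1. Combining the bounds, tw(G) = 1.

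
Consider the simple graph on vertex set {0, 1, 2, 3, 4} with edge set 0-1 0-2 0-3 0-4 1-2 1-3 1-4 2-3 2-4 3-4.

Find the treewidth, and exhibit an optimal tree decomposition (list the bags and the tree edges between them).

A single bag containing all 5 vertices is trivially a valid decomposition of width 4. On the other hand G contains the 5-clique {0, 1, 2, 3, 4}. A clique must lie in a single bag of any decomposition, so no decomposition can have width below 4. The upper and lower bounds meet at 4, so that is the treewidth.

Treewidth 4.
One optimal decomposition is:
Bags: B1 = {0, 1, 2, 3, 4}
Tree: (single bag)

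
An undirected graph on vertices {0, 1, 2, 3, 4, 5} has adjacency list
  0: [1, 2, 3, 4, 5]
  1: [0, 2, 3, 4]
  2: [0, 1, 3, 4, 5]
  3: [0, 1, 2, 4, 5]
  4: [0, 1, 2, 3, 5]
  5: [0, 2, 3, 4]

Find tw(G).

4

A width-4 tree decomposition is:
Bags: B1 = {0, 2, 3, 4, 5}  B2 = {0, 1, 2, 3, 4}
Tree: B1–B2
The largest bag has 5 vertices, giving width 4; this decomposition certifies tw(G) ≤ 4. For the lower bound, the 5 vertices {0, 1, 2, 3, 4} are pairwise adjacent, and any tree decomposition puts a clique entirely inside one bag — forcing width ≥ 4. Combining the bounds, tw(G) = 4.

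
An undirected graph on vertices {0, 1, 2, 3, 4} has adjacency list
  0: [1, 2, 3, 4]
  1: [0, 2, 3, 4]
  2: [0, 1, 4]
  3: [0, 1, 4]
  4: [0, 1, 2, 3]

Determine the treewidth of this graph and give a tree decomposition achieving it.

Every bag has size at most 4, so the width is 4 − 1 = 3 and tw(G) ≤ 3. Conversely, {0, 1, 2, 4} is a clique of size 4, and the vertices of any clique must share a bag in every tree decomposition; so some bag has ≥ 4 vertices and tw(G) ≥ 3. Hence tw(G) = 3 exactly.

Treewidth 3.
One such decomposition:
Bags: B1 = {0, 1, 2, 4}  B2 = {0, 1, 3, 4}
Tree: B1–B2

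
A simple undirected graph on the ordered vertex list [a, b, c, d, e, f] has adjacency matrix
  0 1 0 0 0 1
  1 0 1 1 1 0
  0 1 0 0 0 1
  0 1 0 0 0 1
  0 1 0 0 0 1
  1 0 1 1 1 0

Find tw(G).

A width-2 tree decomposition is:
Bags: B1 = {a, b, f}  B2 = {b, c, f}  B3 = {b, d, f}  B4 = {b, e, f}
Tree: B1–B2, B2–B3, B3–B4
Each bag holds 3 vertices, so the decomposition has width 2, which upper-bounds the treewidth. For the lower bound, G contains the cycle f–a–b–c–f, so G is not a forest; only forests have treewidth ≤ 1, hence tw(G) ≥ 2. Therefore the treewidth is 2.

2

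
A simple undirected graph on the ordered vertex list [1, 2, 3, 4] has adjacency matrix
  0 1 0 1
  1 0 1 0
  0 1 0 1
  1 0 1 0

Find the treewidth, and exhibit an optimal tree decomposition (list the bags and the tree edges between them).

Each bag holds 3 vertices, so the decomposition has width 2, which upper-bounds the treewidth. Since 2–1–4–3–2 is a cycle in G, G is not acyclic. Forests are exactly the graphs of treewidth ≤ 1, so tw(G) ≥ 2. Therefore the treewidth is 2.

Treewidth 2.
One such decomposition:
Bags: B1 = {1, 2, 4}  B2 = {2, 3, 4}
Tree: B1–B2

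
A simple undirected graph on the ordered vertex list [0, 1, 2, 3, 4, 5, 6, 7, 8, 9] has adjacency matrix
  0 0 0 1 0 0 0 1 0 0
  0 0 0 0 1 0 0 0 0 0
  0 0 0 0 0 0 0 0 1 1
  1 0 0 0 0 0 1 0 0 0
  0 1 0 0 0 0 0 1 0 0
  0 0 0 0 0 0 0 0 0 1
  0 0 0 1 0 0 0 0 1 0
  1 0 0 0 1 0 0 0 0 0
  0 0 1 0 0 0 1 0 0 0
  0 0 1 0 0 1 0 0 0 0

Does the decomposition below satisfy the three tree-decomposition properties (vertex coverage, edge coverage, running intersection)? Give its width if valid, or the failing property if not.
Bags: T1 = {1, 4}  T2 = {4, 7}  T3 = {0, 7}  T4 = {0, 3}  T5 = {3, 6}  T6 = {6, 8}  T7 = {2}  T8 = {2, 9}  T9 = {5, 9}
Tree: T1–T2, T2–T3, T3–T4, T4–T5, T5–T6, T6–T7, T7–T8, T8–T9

No — edge (8,2) lies in no bag.

A tree decomposition must satisfy three properties: every vertex lies in some bag; for every edge, both endpoints lie together in some bag; and for every vertex, the bags containing it form a connected subtree. Here edge (8,2) lies in no bag, so the decomposition is invalid.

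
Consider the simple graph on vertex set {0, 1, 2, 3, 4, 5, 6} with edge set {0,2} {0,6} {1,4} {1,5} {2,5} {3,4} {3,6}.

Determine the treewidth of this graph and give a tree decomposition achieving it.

Each bag holds 3 vertices, so the decomposition has width 2, which upper-bounds the treewidth. Since 4–1–5–2–0–6–3–4 is a cycle in G, G is not acyclic. Forests are exactly the graphs of treewidth ≤ 1, so tw(G) ≥ 2. Hence tw(G) = 2 exactly.

Treewidth 2.
One optimal decomposition is:
Bags: B1 = {1, 4, 5}  B2 = {2, 4, 5}  B3 = {0, 2, 4}  B4 = {0, 4, 6}  B5 = {3, 4, 6}
Tree: B1–B2, B2–B3, B3–B4, B4–B5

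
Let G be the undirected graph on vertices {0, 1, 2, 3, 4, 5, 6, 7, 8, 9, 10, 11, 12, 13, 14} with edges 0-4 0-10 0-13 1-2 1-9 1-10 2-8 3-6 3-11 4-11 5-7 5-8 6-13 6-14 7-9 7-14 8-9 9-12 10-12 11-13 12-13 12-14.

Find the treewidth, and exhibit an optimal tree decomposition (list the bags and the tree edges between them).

The largest bag has 4 vertices, giving width 3; this decomposition certifies tw(G) ≤ 3. For the lower bound: the 4 vertex sets {2,5,8}, {7}, {9}, {1,10,12,14} are disjoint, each induces a connected subgraph, and every pair is joined by at least one edge of G. Contracting each set to a single vertex therefore yields K_{4} as a minor, and since treewidth is minor-monotone, tw(G) ≥ tw(K_{4}) = 3. Hence tw(G) = 3 exactly.

Treewidth 3.
One optimal decomposition is:
Bags: B1 = {2, 5, 7, 8}  B2 = {2, 7, 8, 9}  B3 = {1, 2, 7, 9}  B4 = {1, 7, 9, 14}  B5 = {1, 9, 12, 14}  B6 = {1, 10, 12, 14}  B7 = {6, 10, 12, 14}  B8 = {6, 10, 12, 13}  B9 = {0, 6, 10, 13}  B10 = {0, 3, 6, 13}  B11 = {0, 3, 11, 13}  B12 = {0, 3, 4, 11}
Tree: B1–B2, B2–B3, B3–B4, B4–B5, B5–B6, B6–B7, B7–B8, B8–B9, B9–B10, B10–B11, B11–B12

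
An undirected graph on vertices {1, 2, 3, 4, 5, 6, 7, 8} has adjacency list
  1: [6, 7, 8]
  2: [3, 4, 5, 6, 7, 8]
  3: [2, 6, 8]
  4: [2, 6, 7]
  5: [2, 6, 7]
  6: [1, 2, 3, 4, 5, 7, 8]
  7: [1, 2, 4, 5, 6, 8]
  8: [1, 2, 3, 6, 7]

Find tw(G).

A width-3 tree decomposition is:
Bags: B1 = {2, 6, 7, 8}  B2 = {1, 6, 7, 8}  B3 = {2, 3, 6, 8}  B4 = {2, 4, 6, 7}  B5 = {2, 5, 6, 7}
Tree: B1–B2, B1–B3, B1–B4, B1–B5
Each bag holds 4 vertices, so the decomposition has width 3, which upper-bounds the treewidth. On the other hand G contains the 4-clique {1, 6, 7, 8}. A clique must lie in a single bag of any decomposition, so no decomposition can have width below 3. Hence tw(G) = 3 exactly.

3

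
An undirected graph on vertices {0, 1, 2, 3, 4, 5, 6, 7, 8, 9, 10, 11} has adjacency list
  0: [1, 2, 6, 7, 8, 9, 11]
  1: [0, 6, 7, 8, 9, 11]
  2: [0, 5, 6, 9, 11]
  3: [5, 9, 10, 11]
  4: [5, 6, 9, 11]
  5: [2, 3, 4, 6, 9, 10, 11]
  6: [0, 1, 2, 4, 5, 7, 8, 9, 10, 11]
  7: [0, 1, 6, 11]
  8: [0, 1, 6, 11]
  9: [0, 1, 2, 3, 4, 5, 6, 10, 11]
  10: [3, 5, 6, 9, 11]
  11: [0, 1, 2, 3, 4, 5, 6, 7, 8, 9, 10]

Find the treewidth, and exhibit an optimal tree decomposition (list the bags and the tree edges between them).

Treewidth 4.
One optimal decomposition is:
Bags: B1 = {5, 6, 9, 10, 11}  B2 = {2, 5, 6, 9, 11}  B3 = {0, 2, 6, 9, 11}  B4 = {0, 1, 6, 9, 11}  B5 = {3, 5, 9, 10, 11}  B6 = {0, 1, 6, 7, 11}  B7 = {0, 1, 6, 8, 11}  B8 = {4, 5, 6, 9, 11}
Tree: B1–B2, B2–B3, B3–B4, B1–B5, B4–B6, B6–B7, B2–B8

Each bag holds 5 vertices, so the decomposition has width 4, which upper-bounds the treewidth. Conversely, {3, 5, 9, 10, 11} is a clique of size 5, and the vertices of any clique must share a bag in every tree decomposition; so some bag has ≥ 5 vertices and tw(G) ≥ 4. The upper and lower bounds meet at 4, so that is the treewidth.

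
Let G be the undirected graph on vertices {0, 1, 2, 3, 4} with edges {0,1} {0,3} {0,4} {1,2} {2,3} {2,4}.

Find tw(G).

A width-2 tree decomposition is:
Bags: B1 = {0, 2, 3}  B2 = {0, 2, 4}  B3 = {0, 1, 2}
Tree: B1–B2, B2–B3
Every bag has size at most 3, so the width is 3 − 1 = 2 and tw(G) ≤ 2. For the lower bound, G contains the cycle 3–2–4–0–3, so G is not a forest; only forests have treewidth ≤ 1, hence tw(G) ≥ 2. Therefore the treewidth is 2.

2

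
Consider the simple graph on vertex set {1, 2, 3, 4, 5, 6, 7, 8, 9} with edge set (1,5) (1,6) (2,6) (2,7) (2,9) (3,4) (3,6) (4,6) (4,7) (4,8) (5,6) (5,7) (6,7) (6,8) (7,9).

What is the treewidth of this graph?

2

A width-2 tree decomposition is:
Bags: B1 = {2, 6, 7}  B2 = {5, 6, 7}  B3 = {4, 6, 7}  B4 = {3, 4, 6}  B5 = {4, 6, 8}  B6 = {2, 7, 9}  B7 = {1, 5, 6}
Tree: B1–B2, B2–B3, B3–B4, B4–B5, B1–B6, B2–B7
Every bag has size at most 3, so the width is 3 − 1 = 2 and tw(G) ≤ 2. Conversely, {2, 7, 9} is a clique of size 3, and the vertices of any clique must share a bag in every tree decomposition; so some bag has ≥ 3 vertices and tw(G) ≥ 2. The upper and lower bounds meet at 2, so that is the treewidth.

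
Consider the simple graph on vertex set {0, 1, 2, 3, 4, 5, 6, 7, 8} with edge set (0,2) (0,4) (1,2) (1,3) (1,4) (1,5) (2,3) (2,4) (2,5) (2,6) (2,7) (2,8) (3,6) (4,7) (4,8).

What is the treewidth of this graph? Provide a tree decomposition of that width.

Treewidth 2.
Bags: B1 = {2, 4, 8}  B2 = {1, 2, 4}  B3 = {2, 4, 7}  B4 = {1, 2, 5}  B5 = {1, 2, 3}  B6 = {2, 3, 6}  B7 = {0, 2, 4}
Tree: B1–B2, B1–B3, B2–B4, B4–B5, B5–B6, B2–B7

Each bag holds 3 vertices, so the decomposition has width 2, which upper-bounds the treewidth. On the other hand G contains the 3-clique {1, 2, 3}. A clique must lie in a single bag of any decomposition, so no decomposition can have width below 2. Combining the bounds, tw(G) = 2.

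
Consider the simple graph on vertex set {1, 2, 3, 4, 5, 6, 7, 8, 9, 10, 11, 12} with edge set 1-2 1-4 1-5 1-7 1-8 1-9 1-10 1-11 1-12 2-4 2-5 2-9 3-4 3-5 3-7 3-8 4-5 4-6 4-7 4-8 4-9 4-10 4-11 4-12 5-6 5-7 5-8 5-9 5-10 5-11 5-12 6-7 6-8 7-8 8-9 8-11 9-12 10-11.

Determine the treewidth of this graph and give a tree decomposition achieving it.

Treewidth 4.
One such decomposition:
Bags: B1 = {3, 4, 5, 7, 8}  B2 = {1, 4, 5, 7, 8}  B3 = {4, 5, 6, 7, 8}  B4 = {1, 4, 5, 8, 11}  B5 = {1, 4, 5, 8, 9}  B6 = {1, 4, 5, 9, 12}  B7 = {1, 2, 4, 5, 9}  B8 = {1, 4, 5, 10, 11}
Tree: B1–B2, B2–B3, B2–B4, B4–B5, B5–B6, B6–B7, B4–B8

The largest bag has 5 vertices, giving width 4; this decomposition certifies tw(G) ≤ 4. Conversely, {1, 4, 5, 8, 9} is a clique of size 5, and the vertices of any clique must share a bag in every tree decomposition; so some bag has ≥ 5 vertices and tw(G) ≥ 4. The upper and lower bounds meet at 4, so that is the treewidth.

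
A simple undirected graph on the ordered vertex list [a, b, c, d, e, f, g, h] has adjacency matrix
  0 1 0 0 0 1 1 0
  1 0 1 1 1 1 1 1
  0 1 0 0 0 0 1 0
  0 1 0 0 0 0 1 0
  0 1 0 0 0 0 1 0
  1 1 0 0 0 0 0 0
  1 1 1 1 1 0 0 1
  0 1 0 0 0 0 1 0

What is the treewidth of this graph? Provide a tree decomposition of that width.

Treewidth 2.
One such decomposition:
Bags: B1 = {a, b, g}  B2 = {a, b, f}  B3 = {b, g, h}  B4 = {b, d, g}  B5 = {b, c, g}  B6 = {b, e, g}
Tree: B1–B2, B1–B3, B1–B4, B1–B5, B1–B6

Every bag has size at most 3, so the width is 3 − 1 = 2 and tw(G) ≤ 2. On the other hand G contains the 3-clique {b, d, g}. A clique must lie in a single bag of any decomposition, so no decomposition can have width below 2. Hence tw(G) = 2 exactly.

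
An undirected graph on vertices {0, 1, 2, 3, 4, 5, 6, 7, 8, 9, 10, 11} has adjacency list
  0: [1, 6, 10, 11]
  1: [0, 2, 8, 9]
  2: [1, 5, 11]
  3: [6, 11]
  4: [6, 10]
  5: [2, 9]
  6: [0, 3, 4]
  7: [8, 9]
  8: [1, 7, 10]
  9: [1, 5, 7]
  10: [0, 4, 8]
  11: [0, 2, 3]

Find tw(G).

3

A width-3 tree decomposition is:
Bags: B1 = {3, 4, 6, 11}  B2 = {0, 4, 6, 11}  B3 = {0, 4, 10, 11}  B4 = {0, 2, 10, 11}  B5 = {0, 1, 2, 10}  B6 = {1, 2, 8, 10}  B7 = {1, 2, 5, 8}  B8 = {1, 5, 8, 9}  B9 = {5, 7, 8, 9}
Tree: B1–B2, B2–B3, B3–B4, B4–B5, B5–B6, B6–B7, B7–B8, B8–B9
The largest bag has 4 vertices, giving width 3; this decomposition certifies tw(G) ≤ 3. For the lower bound: the 4 vertex sets {3,4,6}, {11}, {0}, {1,2,8,10} are disjoint, each induces a connected subgraph, and every pair is joined by at least one edge of G. Contracting each set to a single vertex therefore yields K_{4} as a minor, and since treewidth is minor-monotone, tw(G) ≥ tw(K_{4}) = 3. The upper and lower bounds meet at 3, so that is the treewidth.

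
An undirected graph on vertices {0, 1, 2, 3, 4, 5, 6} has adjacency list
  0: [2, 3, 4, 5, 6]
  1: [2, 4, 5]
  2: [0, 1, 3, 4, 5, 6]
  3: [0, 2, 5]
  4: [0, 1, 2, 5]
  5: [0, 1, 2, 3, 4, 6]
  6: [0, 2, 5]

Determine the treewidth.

3

A width-3 tree decomposition is:
Bags: B1 = {0, 2, 3, 5}  B2 = {0, 2, 5, 6}  B3 = {0, 2, 4, 5}  B4 = {1, 2, 4, 5}
Tree: B1–B2, B2–B3, B3–B4
Each bag holds 4 vertices, so the decomposition has width 3, which upper-bounds the treewidth. On the other hand G contains the 4-clique {0, 2, 3, 5}. A clique must lie in a single bag of any decomposition, so no decomposition can have width below 3. Therefore the treewidth is 3.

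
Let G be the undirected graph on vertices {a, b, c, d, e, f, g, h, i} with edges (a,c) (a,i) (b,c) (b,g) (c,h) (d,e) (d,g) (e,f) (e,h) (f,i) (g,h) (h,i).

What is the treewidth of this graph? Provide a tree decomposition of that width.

Each bag holds 4 vertices, so the decomposition has width 3, which upper-bounds the treewidth. For the lower bound: the 4 vertex sets {d,e,f}, {i}, {h}, {a,b,c,g} are disjoint, each induces a connected subgraph, and every pair is joined by at least one edge of G. Contracting each set to a single vertex therefore yields K_{4} as a minor, and since treewidth is minor-monotone, tw(G) ≥ tw(K_{4}) = 3. Combining the bounds, tw(G) = 3.

Treewidth 3.
One such decomposition:
Bags: B1 = {d, e, f, i}  B2 = {d, e, h, i}  B3 = {d, g, h, i}  B4 = {a, g, h, i}  B5 = {a, c, g, h}  B6 = {a, b, c, g}
Tree: B1–B2, B2–B3, B3–B4, B4–B5, B5–B6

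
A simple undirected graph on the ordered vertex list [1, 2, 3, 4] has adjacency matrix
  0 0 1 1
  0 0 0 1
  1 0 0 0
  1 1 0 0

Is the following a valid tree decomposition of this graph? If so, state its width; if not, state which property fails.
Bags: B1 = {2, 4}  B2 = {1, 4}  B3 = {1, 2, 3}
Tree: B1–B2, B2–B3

A tree decomposition must satisfy three properties: every vertex lies in some bag; for every edge, both endpoints lie together in some bag; and for every vertex, the bags containing it form a connected subtree. Here bags containing vertex 2 are not connected in the tree, so the decomposition is invalid.

No — bags containing vertex 2 are not connected in the tree.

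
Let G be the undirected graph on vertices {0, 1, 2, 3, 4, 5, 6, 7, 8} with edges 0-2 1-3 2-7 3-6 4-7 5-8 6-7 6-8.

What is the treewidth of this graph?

1

A width-1 tree decomposition is:
Bags: B1 = {2, 7}  B2 = {6, 7}  B3 = {4, 7}  B4 = {6, 8}  B5 = {3, 6}  B6 = {0, 2}  B7 = {1, 3}  B8 = {5, 8}
Tree: B1–B2, B2–B3, B2–B4, B2–B5, B1–B6, B5–B7, B4–B8
The largest bag has 2 vertices, giving width 1; this decomposition certifies tw(G) ≤ 1. Any graph with an edge has treewidth ≥ 1, and G has the edge 2–7. Hence tw(G) = 1 exactly.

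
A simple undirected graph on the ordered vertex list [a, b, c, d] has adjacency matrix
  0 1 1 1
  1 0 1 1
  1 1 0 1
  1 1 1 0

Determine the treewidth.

3

A width-3 tree decomposition is:
Bags: B1 = {a, b, c, d}
Tree: (single bag)
A single bag containing all 4 vertices is trivially a valid decomposition of width 3. Conversely, {a, b, c, d} is a clique of size 4, and the vertices of any clique must share a bag in every tree decomposition; so some bag has ≥ 4 vertices and tw(G) ≥ 3. Combining the bounds, tw(G) = 3.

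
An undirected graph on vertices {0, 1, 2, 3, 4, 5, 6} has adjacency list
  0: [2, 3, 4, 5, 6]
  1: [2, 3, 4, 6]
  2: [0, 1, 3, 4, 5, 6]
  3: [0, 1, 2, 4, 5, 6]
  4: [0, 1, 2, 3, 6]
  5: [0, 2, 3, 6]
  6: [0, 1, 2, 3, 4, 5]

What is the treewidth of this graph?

A width-4 tree decomposition is:
Bags: B1 = {0, 2, 3, 5, 6}  B2 = {0, 2, 3, 4, 6}  B3 = {1, 2, 3, 4, 6}
Tree: B1–B2, B2–B3
Every bag has size at most 5, so the width is 5 − 1 = 4 and tw(G) ≤ 4. For the lower bound, the 5 vertices {0, 2, 3, 4, 6} are pairwise adjacent, and any tree decomposition puts a clique entirely inside one bag — forcing width ≥ 4. Hence tw(G) = 4 exactly.

4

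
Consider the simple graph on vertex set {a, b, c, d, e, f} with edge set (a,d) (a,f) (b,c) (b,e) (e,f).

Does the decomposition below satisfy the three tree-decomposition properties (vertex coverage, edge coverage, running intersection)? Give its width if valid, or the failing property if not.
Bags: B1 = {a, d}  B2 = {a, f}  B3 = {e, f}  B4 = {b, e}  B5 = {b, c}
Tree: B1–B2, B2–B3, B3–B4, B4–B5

Yes; width 1.

Checking the three conditions: (i) the bags cover all of {a, b, c, d, e, f}; (ii) for each edge, some bag contains both endpoints; (iii) the bags containing any fixed vertex form a subtree. All hold, so the decomposition is valid with width 2 − 1 = 1.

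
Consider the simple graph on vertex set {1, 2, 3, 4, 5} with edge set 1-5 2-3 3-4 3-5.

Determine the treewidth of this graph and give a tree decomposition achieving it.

Every bag has size at most 2, so the width is 2 − 1 = 1 and tw(G) ≤ 1. Any graph with an edge has treewidth ≥ 1, and G has the edge 2–3. The upper and lower bounds meet at 1, so that is the treewidth.

Treewidth 1.
Bags: B1 = {2, 3}  B2 = {3, 4}  B3 = {3, 5}  B4 = {1, 5}
Tree: B1–B2, B1–B3, B3–B4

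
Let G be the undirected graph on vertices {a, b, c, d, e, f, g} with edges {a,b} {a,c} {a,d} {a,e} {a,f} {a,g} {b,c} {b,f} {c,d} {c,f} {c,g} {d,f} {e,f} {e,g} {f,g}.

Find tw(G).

3

A width-3 tree decomposition is:
Bags: B1 = {a, c, f, g}  B2 = {a, e, f, g}  B3 = {a, c, d, f}  B4 = {a, b, c, f}
Tree: B1–B2, B1–B3, B3–B4
The largest bag has 4 vertices, giving width 3; this decomposition certifies tw(G) ≤ 3. On the other hand G contains the 4-clique {a, e, f, g}. A clique must lie in a single bag of any decomposition, so no decomposition can have width below 3. Combining the bounds, tw(G) = 3.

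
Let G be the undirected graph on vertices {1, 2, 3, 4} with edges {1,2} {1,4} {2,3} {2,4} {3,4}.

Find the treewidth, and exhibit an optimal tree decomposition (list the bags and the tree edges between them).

Each bag holds 3 vertices, so the decomposition has width 2, which upper-bounds the treewidth. Conversely, {1, 2, 4} is a clique of size 3, and the vertices of any clique must share a bag in every tree decomposition; so some bag has ≥ 3 vertices and tw(G) ≥ 2. Combining the bounds, tw(G) = 2.

Treewidth 2.
One optimal decomposition is:
Bags: B1 = {2, 3, 4}  B2 = {1, 2, 4}
Tree: B1–B2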